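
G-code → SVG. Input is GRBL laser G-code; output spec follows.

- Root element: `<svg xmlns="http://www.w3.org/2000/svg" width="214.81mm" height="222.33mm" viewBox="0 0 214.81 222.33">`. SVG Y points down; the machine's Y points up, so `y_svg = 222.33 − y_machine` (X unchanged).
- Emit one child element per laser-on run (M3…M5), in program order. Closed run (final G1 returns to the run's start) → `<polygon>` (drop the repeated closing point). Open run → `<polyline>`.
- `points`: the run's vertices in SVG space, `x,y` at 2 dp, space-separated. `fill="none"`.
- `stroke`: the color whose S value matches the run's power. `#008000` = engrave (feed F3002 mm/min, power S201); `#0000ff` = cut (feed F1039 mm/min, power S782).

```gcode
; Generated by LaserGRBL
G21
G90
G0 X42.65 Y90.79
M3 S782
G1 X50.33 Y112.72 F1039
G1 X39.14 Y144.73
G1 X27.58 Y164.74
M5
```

<svg xmlns="http://www.w3.org/2000/svg" width="214.81mm" height="222.33mm" viewBox="0 0 214.81 222.33">
  <polyline points="42.65,131.54 50.33,109.61 39.14,77.60 27.58,57.59" fill="none" stroke="#0000ff"/>
</svg>

Machine Y-up, SVG Y-down with viewBox height 222.33, so y_svg = 222.33 − y_machine; X carries over. Every run uses S782, so all elements get stroke `#0000ff` (cut).

Run 1: The run is open, so emit a `<polyline>` with points (Y-flipped): 42.65,131.54 50.33,109.61 39.14,77.60 27.58,57.59.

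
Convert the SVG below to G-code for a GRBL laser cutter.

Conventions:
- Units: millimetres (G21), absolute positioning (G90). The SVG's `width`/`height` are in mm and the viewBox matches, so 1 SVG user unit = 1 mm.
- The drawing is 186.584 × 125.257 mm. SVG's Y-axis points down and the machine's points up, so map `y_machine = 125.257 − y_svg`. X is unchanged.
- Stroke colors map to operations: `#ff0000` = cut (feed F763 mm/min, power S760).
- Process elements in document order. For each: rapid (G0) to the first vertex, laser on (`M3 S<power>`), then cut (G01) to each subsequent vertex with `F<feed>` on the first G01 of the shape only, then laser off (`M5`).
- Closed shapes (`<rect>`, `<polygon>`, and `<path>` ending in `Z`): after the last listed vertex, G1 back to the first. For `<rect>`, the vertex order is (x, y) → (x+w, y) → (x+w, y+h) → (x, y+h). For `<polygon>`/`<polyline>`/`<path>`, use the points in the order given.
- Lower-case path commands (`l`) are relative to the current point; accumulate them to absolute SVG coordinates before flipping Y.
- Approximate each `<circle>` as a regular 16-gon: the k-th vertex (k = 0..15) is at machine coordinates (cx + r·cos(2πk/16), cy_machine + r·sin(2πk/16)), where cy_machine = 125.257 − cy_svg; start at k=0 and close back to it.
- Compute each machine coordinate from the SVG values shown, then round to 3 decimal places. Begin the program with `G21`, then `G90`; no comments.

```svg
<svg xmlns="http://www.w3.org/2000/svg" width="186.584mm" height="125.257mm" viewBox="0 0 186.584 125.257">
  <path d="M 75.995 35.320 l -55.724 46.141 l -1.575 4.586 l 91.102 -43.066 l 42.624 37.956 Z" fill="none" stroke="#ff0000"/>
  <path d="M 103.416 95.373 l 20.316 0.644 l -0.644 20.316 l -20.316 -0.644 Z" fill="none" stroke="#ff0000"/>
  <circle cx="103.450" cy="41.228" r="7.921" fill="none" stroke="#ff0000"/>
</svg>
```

G21
G90
G0 X75.995 Y89.937
M3 S760
G01 X20.271 Y43.796 F763
G01 X18.696 Y39.210
G01 X109.798 Y82.276
G01 X152.422 Y44.320
G01 X75.995 Y89.937
M5
G0 X103.416 Y29.884
M3 S760
G01 X123.732 Y29.240 F763
G01 X123.088 Y8.924
G01 X102.772 Y9.568
G01 X103.416 Y29.884
M5
G0 X111.371 Y84.029
M3 S760
G01 X110.768 Y87.060 F763
G01 X109.051 Y89.630
G01 X106.481 Y91.347
G01 X103.450 Y91.950
G01 X100.419 Y91.347
G01 X97.849 Y89.630
G01 X96.132 Y87.060
G01 X95.529 Y84.029
G01 X96.132 Y80.998
G01 X97.849 Y78.428
G01 X100.419 Y76.711
G01 X103.450 Y76.108
G01 X106.481 Y76.711
G01 X109.051 Y78.428
G01 X110.768 Y80.998
G01 X111.371 Y84.029
M5

1 u = 1 mm; y_m = 125.257 − y.

[1] `<path>` closed polygon, #ff0000→cut S760 F763: (75.995,89.937) → (20.271,43.796) → (18.696,39.210) → (109.798,82.276) → (152.422,44.320) → (75.995,89.937) (closed)

[2] `<path>` regular polygon, #ff0000→cut S760 F763: (103.416,29.884) → (123.732,29.240) → (123.088,8.924) → (102.772,9.568) → (103.416,29.884) (closed)

[3] `<circle>` circle, #ff0000→cut S760 F763: (111.371,84.029) → (110.768,87.060) → (109.051,89.630) → (106.481,91.347) → (103.450,91.950) → (100.419,91.347) → (97.849,89.630) → (96.132,87.060) → (95.529,84.029) → (96.132,80.998) → (97.849,78.428) → (100.419,76.711) → (103.450,76.108) → (106.481,76.711) → (109.051,78.428) → (110.768,80.998) → (111.371,84.029) (closed)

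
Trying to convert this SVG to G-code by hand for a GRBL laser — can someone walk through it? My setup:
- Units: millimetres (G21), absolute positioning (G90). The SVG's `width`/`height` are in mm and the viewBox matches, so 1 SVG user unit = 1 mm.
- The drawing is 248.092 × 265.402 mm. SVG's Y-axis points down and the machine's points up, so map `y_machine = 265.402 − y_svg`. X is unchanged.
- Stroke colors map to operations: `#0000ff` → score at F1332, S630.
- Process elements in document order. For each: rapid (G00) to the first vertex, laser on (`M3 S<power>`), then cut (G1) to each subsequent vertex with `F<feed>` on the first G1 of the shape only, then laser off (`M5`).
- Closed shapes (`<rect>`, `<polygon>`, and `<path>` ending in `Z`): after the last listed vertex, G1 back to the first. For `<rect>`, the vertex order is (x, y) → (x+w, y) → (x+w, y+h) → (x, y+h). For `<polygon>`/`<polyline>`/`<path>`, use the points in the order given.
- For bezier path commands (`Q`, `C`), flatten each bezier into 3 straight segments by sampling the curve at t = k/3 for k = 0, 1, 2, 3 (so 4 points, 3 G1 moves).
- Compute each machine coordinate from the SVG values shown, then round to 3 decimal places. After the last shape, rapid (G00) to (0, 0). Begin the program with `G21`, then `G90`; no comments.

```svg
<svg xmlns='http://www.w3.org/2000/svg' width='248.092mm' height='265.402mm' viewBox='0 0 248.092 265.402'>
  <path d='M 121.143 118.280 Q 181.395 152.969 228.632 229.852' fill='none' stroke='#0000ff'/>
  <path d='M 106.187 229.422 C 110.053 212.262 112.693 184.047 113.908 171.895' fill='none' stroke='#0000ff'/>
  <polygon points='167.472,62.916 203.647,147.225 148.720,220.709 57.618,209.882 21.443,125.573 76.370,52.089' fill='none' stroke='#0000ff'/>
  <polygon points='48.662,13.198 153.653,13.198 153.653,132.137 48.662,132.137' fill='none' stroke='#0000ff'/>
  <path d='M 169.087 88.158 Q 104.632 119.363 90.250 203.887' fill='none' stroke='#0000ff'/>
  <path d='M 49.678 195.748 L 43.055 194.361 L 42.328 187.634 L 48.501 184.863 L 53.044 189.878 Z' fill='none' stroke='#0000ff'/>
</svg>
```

1 u = 1 mm; y_m = 265.402 − y.

[1] `<path>` quadratic bezier, #0000ff→score S630 F1332: (121.143,147.122) → (159.865,119.308) → (195.695,82.117) → (228.632,35.550)

[2] `<path>` cubic bezier, #0000ff→score S630 F1332: (106.187,35.980) → (109.637,55.821) → (112.225,77.005) → (113.908,93.507)

[3] `<polygon>` regular polygon, #0000ff→score S630 F1332: (167.472,202.486) → (203.647,118.177) → (148.720,44.693) → (57.618,55.520) → (21.443,139.829) → (76.370,213.313) → (167.472,202.486) (closed)

[4] `<polygon>` rectangle, #0000ff→score S630 F1332: (48.662,252.204) → (153.653,252.204) → (153.653,133.265) → (48.662,133.265) → (48.662,252.204) (closed)

[5] `<path>` quadratic bezier, #0000ff→score S630 F1332: (169.087,177.244) → (131.681,150.516) → (105.402,111.940) → (90.250,61.515)

[6] `<path>` regular polygon, #0000ff→score S630 F1332: (49.678,69.654) → (43.055,71.041) → (42.328,77.768) → (48.501,80.539) → (53.044,75.524) → (49.678,69.654) (closed)

G21
G90
G00 X121.143 Y147.122
M3 S630
G1 X159.865 Y119.308 F1332
G1 X195.695 Y82.117
G1 X228.632 Y35.550
M5
G00 X106.187 Y35.980
M3 S630
G1 X109.637 Y55.821 F1332
G1 X112.225 Y77.005
G1 X113.908 Y93.507
M5
G00 X167.472 Y202.486
M3 S630
G1 X203.647 Y118.177 F1332
G1 X148.720 Y44.693
G1 X57.618 Y55.520
G1 X21.443 Y139.829
G1 X76.370 Y213.313
G1 X167.472 Y202.486
M5
G00 X48.662 Y252.204
M3 S630
G1 X153.653 Y252.204 F1332
G1 X153.653 Y133.265
G1 X48.662 Y133.265
G1 X48.662 Y252.204
M5
G00 X169.087 Y177.244
M3 S630
G1 X131.681 Y150.516 F1332
G1 X105.402 Y111.940
G1 X90.250 Y61.515
M5
G00 X49.678 Y69.654
M3 S630
G1 X43.055 Y71.041 F1332
G1 X42.328 Y77.768
G1 X48.501 Y80.539
G1 X53.044 Y75.524
G1 X49.678 Y69.654
M5
G00 X0.000 Y0.000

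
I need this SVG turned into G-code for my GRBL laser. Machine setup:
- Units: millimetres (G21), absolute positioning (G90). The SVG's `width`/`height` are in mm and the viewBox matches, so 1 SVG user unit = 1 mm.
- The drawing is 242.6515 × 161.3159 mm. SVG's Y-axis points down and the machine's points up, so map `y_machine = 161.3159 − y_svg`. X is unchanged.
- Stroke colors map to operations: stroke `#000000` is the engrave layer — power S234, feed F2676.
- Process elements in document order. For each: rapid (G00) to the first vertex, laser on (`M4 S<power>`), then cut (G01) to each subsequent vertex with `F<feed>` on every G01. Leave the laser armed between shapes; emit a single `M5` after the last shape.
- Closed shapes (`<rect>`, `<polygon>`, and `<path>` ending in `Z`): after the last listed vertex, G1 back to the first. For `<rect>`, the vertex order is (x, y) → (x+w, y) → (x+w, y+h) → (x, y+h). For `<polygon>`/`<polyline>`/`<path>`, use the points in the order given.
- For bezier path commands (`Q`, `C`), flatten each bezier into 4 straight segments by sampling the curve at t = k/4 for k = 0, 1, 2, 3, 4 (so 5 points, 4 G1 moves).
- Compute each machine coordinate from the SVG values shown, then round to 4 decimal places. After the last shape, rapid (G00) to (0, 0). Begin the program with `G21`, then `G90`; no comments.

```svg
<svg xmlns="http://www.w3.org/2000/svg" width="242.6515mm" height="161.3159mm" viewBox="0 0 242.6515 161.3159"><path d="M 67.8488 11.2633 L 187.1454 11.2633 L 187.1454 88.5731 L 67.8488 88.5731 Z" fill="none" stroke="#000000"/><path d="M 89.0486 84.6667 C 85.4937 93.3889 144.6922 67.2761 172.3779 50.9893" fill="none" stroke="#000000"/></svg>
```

Since the viewBox matches the mm dimensions, user units are millimetres directly. The only transform is the Y-flip y_m = 161.3159 − y_svg.

Shape 1 is a rectangle drawn with `<path>`. Its stroke #000000 means engrave at S234, F2676. After flipping Y the toolpath is (67.8488,150.0526) → (187.1454,150.0526) → (187.1454,72.7428) → (67.8488,72.7428) → (67.8488,150.0526), returning to the start.

Shape 2 is a cubic bezier drawn with `<path>`. Its stroke #000000 means engrave at S234, F2676. After flipping Y the toolpath is (89.0486,76.6492) → (96.6758,75.9413) → (118.9980,84.1095) → (147.1779,96.9670) → (172.3779,110.3266).

G21
G90
G00 X67.8488 Y150.0526
M4 S234
G01 X187.1454 Y150.0526 F2676
G01 X187.1454 Y72.7428 F2676
G01 X67.8488 Y72.7428 F2676
G01 X67.8488 Y150.0526 F2676
G00 X89.0486 Y76.6492
M4 S234
G01 X96.6758 Y75.9413 F2676
G01 X118.9980 Y84.1095 F2676
G01 X147.1779 Y96.9670 F2676
G01 X172.3779 Y110.3266 F2676
M5
G00 X0.0000 Y0.0000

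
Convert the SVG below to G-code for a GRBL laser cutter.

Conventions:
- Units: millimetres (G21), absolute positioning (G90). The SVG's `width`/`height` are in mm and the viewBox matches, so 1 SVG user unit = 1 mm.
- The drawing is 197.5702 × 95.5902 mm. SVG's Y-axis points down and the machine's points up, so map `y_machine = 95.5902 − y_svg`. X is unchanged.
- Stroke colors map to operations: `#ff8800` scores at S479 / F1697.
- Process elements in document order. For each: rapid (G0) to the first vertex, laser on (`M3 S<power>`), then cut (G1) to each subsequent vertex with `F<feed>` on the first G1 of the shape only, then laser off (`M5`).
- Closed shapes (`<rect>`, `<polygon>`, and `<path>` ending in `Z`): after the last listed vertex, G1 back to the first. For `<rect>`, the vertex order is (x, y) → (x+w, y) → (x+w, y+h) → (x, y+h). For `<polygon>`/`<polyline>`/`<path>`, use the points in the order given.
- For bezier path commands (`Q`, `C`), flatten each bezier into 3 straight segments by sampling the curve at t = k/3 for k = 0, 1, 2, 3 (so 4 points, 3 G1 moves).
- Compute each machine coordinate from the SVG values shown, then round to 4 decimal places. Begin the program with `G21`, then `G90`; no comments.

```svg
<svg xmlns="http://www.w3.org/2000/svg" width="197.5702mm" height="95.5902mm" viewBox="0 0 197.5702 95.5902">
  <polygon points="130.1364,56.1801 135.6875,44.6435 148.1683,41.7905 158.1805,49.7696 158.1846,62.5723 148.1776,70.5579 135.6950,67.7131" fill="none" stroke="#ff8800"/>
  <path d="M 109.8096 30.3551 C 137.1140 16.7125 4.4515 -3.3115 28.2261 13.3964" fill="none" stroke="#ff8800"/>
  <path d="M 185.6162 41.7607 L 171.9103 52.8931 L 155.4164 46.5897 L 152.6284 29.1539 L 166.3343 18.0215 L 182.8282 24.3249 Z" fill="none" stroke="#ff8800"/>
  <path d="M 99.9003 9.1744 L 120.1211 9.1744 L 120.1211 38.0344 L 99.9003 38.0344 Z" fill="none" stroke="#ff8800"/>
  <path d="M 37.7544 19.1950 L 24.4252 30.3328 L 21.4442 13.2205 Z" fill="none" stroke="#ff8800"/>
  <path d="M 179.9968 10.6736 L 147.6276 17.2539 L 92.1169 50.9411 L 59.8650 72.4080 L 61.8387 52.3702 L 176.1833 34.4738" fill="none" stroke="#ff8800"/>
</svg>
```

G21
G90
G0 X130.1364 Y39.4101
M3 S479
G1 X135.6875 Y50.9467 F1697
G1 X148.1683 Y53.7997
G1 X158.1805 Y45.8206
G1 X158.1846 Y33.0179
G1 X148.1776 Y25.0323
G1 X135.6950 Y27.8771
G1 X130.1364 Y39.4101
M5
G0 X109.8096 Y65.2351
M3 S479
G1 X95.5104 Y79.4080 F1697
G1 X44.8785 Y88.2545
G1 X28.2261 Y82.1938
M5
G0 X185.6162 Y53.8295
M3 S479
G1 X171.9103 Y42.6971 F1697
G1 X155.4164 Y49.0005
G1 X152.6284 Y66.4363
G1 X166.3343 Y77.5687
G1 X182.8282 Y71.2653
G1 X185.6162 Y53.8295
M5
G0 X99.9003 Y86.4158
M3 S479
G1 X120.1211 Y86.4158 F1697
G1 X120.1211 Y57.5558
G1 X99.9003 Y57.5558
G1 X99.9003 Y86.4158
M5
G0 X37.7544 Y76.3952
M3 S479
G1 X24.4252 Y65.2574 F1697
G1 X21.4442 Y82.3697
G1 X37.7544 Y76.3952
M5
G0 X179.9968 Y84.9166
M3 S479
G1 X147.6276 Y78.3363 F1697
G1 X92.1169 Y44.6491
G1 X59.8650 Y23.1822
G1 X61.8387 Y43.2200
G1 X176.1833 Y61.1164
M5

1 u = 1 mm; y_m = 95.5902 − y.

[1] `<polygon>` regular polygon, #ff8800→score S479 F1697: (130.1364,39.4101) → (135.6875,50.9467) → (148.1683,53.7997) → (158.1805,45.8206) → (158.1846,33.0179) → (148.1776,25.0323) → (135.6950,27.8771) → (130.1364,39.4101) (closed)

[2] `<path>` cubic bezier, #ff8800→score S479 F1697: (109.8096,65.2351) → (95.5104,79.4080) → (44.8785,88.2545) → (28.2261,82.1938)

[3] `<path>` regular polygon, #ff8800→score S479 F1697: (185.6162,53.8295) → (171.9103,42.6971) → (155.4164,49.0005) → (152.6284,66.4363) → (166.3343,77.5687) → (182.8282,71.2653) → (185.6162,53.8295) (closed)

[4] `<path>` rectangle, #ff8800→score S479 F1697: (99.9003,86.4158) → (120.1211,86.4158) → (120.1211,57.5558) → (99.9003,57.5558) → (99.9003,86.4158) (closed)

[5] `<path>` regular polygon, #ff8800→score S479 F1697: (37.7544,76.3952) → (24.4252,65.2574) → (21.4442,82.3697) → (37.7544,76.3952) (closed)

[6] `<path>` open polyline, #ff8800→score S479 F1697: (179.9968,84.9166) → (147.6276,78.3363) → (92.1169,44.6491) → (59.8650,23.1822) → (61.8387,43.2200) → (176.1833,61.1164)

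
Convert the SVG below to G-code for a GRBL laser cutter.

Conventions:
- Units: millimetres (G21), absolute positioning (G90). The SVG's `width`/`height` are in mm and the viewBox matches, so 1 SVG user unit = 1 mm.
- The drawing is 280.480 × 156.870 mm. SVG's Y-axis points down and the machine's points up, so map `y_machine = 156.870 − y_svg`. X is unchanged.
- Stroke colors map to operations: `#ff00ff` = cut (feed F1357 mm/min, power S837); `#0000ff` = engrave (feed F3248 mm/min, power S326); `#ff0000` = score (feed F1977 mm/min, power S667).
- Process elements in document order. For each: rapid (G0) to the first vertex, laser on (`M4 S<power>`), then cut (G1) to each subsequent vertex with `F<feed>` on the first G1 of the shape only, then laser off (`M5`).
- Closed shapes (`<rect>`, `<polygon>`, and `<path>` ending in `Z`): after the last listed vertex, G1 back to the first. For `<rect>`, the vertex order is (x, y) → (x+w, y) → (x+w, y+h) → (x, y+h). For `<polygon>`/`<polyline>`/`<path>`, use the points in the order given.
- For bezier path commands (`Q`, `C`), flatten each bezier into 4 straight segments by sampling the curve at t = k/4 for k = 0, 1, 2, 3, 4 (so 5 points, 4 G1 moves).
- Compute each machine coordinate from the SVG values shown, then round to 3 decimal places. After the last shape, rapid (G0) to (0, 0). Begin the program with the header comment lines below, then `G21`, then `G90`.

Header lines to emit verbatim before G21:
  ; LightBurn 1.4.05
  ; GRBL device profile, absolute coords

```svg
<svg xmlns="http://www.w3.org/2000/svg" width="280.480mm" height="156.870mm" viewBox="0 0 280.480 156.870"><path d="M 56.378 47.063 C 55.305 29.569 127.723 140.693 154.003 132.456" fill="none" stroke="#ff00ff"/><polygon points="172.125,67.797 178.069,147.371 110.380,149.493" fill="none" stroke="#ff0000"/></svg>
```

viewBox `0 0 280.480 156.870` with mm width/height → 1 unit = 1 mm. Flip: y_m = 156.870 − y_svg.

**Shape 1** — `<path>` cubic bezier, stroke `#ff00ff` → cut (S837, F1357). Control points (SVG): P0=(56.378,47.063), P1=(55.305,29.569), P2=(127.723,140.693), P3=(154.003,132.456); sampled at t=k/4. Machine vertices: (56.378,109.807) → (67.484,102.686) → (94.933,70.582) → (127.511,36.742) → (154.003,24.414). Open path.

**Shape 2** — `<polygon>` closed polygon, stroke `#ff0000` → score (S667, F1977). Machine vertices: (172.125,89.073) → (178.069,9.499) → (110.380,7.377) → (172.125,89.073). Closed: final G1 returns to the first vertex.

; LightBurn 1.4.05
; GRBL device profile, absolute coords
G21
G90
G0 X56.378 Y109.807
M4 S837
G1 X67.484 Y102.686 F1357
G1 X94.933 Y70.582
G1 X127.511 Y36.742
G1 X154.003 Y24.414
M5
G0 X172.125 Y89.073
M4 S667
G1 X178.069 Y9.499 F1977
G1 X110.380 Y7.377
G1 X172.125 Y89.073
M5
G0 X0.000 Y0.000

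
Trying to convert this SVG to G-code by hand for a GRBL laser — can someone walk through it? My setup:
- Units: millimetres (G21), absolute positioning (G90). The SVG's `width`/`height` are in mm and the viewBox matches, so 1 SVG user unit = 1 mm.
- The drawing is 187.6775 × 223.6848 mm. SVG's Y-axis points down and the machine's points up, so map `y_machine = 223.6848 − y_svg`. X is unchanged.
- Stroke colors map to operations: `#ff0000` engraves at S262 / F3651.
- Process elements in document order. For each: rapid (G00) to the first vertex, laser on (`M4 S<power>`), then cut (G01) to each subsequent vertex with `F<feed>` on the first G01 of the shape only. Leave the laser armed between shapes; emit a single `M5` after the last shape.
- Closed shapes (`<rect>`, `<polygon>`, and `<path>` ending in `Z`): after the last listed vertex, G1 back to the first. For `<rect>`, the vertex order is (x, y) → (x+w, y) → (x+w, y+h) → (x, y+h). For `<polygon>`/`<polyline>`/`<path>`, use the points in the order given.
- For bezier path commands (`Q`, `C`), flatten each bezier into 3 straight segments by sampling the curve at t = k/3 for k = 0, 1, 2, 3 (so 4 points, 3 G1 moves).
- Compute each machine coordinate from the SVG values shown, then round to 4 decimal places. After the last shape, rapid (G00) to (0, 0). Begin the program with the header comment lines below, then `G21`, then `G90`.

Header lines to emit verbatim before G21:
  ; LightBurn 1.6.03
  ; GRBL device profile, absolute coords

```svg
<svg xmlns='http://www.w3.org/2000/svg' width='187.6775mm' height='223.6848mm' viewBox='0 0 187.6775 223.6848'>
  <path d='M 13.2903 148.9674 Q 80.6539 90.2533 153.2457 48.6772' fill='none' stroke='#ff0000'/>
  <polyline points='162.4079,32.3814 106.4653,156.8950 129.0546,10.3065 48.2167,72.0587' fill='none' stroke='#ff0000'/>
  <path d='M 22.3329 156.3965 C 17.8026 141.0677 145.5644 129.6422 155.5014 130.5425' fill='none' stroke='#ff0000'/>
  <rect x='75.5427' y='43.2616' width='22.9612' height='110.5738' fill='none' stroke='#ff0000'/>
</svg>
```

; LightBurn 1.6.03
; GRBL device profile, absolute coords
G21
G90
G00 X13.2903 Y74.7174
M4 S262
G01 X58.7803 Y111.9559 F3651
G01 X105.4321 Y145.3860
G01 X153.2457 Y175.0076
G00 X162.4079 Y191.3034
M4 S262
G01 X106.4653 Y66.7898 F3651
G01 X129.0546 Y213.3783
G01 X48.2167 Y151.6261
G00 X22.3329 Y67.2883
M4 S262
G01 X52.6364 Y81.0041 F3651
G01 X115.5531 Y90.2459
G01 X155.5014 Y93.1423
G00 X75.5427 Y180.4232
M4 S262
G01 X98.5039 Y180.4232 F3651
G01 X98.5039 Y69.8494
G01 X75.5427 Y69.8494
G01 X75.5427 Y180.4232
M5
G00 X0.0000 Y0.0000

viewBox `0 0 187.6775 223.6848` with mm width/height → 1 unit = 1 mm. Flip: y_m = 223.6848 − y_svg.

**Shape 1** — `<path>` quadratic bezier, stroke `#ff0000` → engrave (S262, F3651). Control points (SVG): P0=(13.2903,148.9674), P1=(80.6539,90.2533), P2=(153.2457,48.6772); sampled at t=k/3. Machine vertices: (13.2903,74.7174) → (58.7803,111.9559) → (105.4321,145.3860) → (153.2457,175.0076). Open path.

**Shape 2** — `<polyline>` open polyline, stroke `#ff0000` → engrave (S262, F3651). Machine vertices: (162.4079,191.3034) → (106.4653,66.7898) → (129.0546,213.3783) → (48.2167,151.6261). Open path.

**Shape 3** — `<path>` cubic bezier, stroke `#ff0000` → engrave (S262, F3651). Control points (SVG): P0=(22.3329,156.3965), P1=(17.8026,141.0677), P2=(145.5644,129.6422), P3=(155.5014,130.5425); sampled at t=k/3. Machine vertices: (22.3329,67.2883) → (52.6364,81.0041) → (115.5531,90.2459) → (155.5014,93.1423). Open path.

**Shape 4** — `<rect>` rectangle, stroke `#ff0000` → engrave (S262, F3651). Machine vertices: (75.5427,180.4232) → (98.5039,180.4232) → (98.5039,69.8494) → (75.5427,69.8494) → (75.5427,180.4232). Closed: final G1 returns to the first vertex.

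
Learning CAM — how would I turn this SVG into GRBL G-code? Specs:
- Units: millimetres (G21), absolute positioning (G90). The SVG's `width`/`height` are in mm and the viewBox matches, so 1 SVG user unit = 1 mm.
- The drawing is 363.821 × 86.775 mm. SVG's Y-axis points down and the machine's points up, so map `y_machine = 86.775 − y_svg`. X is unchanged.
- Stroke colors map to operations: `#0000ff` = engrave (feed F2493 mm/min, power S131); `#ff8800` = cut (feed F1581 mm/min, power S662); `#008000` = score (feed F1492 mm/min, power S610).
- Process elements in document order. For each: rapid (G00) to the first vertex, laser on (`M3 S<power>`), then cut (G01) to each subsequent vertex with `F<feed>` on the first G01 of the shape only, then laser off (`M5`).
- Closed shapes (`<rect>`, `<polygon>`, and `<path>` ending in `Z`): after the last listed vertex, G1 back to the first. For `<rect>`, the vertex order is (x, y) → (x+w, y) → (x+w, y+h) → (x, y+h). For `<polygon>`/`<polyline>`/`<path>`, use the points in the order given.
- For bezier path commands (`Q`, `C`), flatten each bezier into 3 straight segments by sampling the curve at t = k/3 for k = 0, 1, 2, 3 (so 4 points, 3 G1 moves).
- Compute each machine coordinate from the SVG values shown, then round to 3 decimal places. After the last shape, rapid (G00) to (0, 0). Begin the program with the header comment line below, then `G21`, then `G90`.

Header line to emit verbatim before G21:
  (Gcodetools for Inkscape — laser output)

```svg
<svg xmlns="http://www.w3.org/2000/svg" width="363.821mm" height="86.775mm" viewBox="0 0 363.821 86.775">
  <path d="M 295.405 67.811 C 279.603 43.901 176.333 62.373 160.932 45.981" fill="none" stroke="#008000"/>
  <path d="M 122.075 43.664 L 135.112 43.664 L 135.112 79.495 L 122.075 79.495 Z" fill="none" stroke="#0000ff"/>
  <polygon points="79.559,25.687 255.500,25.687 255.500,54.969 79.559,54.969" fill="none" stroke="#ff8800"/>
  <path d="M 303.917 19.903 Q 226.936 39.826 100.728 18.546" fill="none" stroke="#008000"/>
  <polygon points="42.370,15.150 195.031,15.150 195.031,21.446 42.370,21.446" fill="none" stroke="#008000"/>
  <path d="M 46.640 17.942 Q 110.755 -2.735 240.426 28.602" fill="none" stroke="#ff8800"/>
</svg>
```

1 u = 1 mm; y_m = 86.775 − y.

[1] `<path>` cubic bezier, #008000→score S610 F1492: (295.405,18.964) → (256.941,31.608) → (199.129,33.162) → (160.932,40.794)

[2] `<path>` rectangle, #0000ff→engrave S131 F2493: (122.075,43.111) → (135.112,43.111) → (135.112,7.280) → (122.075,7.280) → (122.075,43.111) (closed)

[3] `<polygon>` rectangle, #ff8800→cut S662 F1581: (79.559,61.088) → (255.500,61.088) → (255.500,31.806) → (79.559,31.806) → (79.559,61.088) (closed)

[4] `<path>` quadratic bezier, #008000→score S610 F1492: (303.917,66.872) → (247.127,58.168) → (179.397,58.620) → (100.728,68.229)

[5] `<polygon>` rectangle, #008000→score S610 F1492: (42.370,71.625) → (195.031,71.625) → (195.031,65.329) → (42.370,65.329) → (42.370,71.625) (closed)

[6] `<path>` quadratic bezier, #ff8800→cut S662 F1581: (46.640,68.833) → (96.667,76.838) → (161.263,73.285) → (240.426,58.173)

(Gcodetools for Inkscape — laser output)
G21
G90
G00 X295.405 Y18.964
M3 S610
G01 X256.941 Y31.608 F1492
G01 X199.129 Y33.162
G01 X160.932 Y40.794
M5
G00 X122.075 Y43.111
M3 S131
G01 X135.112 Y43.111 F2493
G01 X135.112 Y7.280
G01 X122.075 Y7.280
G01 X122.075 Y43.111
M5
G00 X79.559 Y61.088
M3 S662
G01 X255.500 Y61.088 F1581
G01 X255.500 Y31.806
G01 X79.559 Y31.806
G01 X79.559 Y61.088
M5
G00 X303.917 Y66.872
M3 S610
G01 X247.127 Y58.168 F1492
G01 X179.397 Y58.620
G01 X100.728 Y68.229
M5
G00 X42.370 Y71.625
M3 S610
G01 X195.031 Y71.625 F1492
G01 X195.031 Y65.329
G01 X42.370 Y65.329
G01 X42.370 Y71.625
M5
G00 X46.640 Y68.833
M3 S662
G01 X96.667 Y76.838 F1581
G01 X161.263 Y73.285
G01 X240.426 Y58.173
M5
G00 X0.000 Y0.000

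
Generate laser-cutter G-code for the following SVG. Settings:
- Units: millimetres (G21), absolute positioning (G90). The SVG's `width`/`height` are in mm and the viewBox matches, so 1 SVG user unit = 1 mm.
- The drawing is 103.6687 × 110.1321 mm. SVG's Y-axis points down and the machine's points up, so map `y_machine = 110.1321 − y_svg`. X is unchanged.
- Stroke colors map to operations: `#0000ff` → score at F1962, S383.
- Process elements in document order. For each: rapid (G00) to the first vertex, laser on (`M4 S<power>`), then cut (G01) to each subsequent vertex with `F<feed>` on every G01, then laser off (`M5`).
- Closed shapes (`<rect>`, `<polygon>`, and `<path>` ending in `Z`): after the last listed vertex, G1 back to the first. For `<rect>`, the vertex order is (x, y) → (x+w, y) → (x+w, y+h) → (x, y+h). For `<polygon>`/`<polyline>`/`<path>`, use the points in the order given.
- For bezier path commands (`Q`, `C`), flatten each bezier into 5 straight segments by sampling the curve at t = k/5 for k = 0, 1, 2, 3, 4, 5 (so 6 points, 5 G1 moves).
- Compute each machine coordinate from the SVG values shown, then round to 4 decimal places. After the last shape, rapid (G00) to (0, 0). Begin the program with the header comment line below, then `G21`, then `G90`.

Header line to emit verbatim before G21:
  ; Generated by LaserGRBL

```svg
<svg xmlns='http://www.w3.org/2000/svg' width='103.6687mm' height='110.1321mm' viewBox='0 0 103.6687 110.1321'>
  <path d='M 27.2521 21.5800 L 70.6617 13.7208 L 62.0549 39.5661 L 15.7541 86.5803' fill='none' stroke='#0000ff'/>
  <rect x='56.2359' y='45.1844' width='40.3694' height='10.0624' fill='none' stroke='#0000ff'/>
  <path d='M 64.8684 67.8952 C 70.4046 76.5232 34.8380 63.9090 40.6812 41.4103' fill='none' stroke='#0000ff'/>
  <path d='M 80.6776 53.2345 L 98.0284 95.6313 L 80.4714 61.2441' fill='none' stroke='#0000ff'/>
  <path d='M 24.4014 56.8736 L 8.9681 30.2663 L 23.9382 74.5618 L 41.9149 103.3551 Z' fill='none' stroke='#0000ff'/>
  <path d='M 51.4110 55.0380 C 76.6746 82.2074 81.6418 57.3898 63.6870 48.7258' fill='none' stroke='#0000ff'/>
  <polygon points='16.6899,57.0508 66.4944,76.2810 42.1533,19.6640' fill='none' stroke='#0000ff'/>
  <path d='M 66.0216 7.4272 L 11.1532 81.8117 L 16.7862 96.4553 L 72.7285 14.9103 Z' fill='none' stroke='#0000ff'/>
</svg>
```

; Generated by LaserGRBL
G21
G90
G00 X27.2521 Y88.5521
M4 S383
G01 X70.6617 Y96.4113 F1962
G01 X62.0549 Y70.5660 F1962
G01 X15.7541 Y23.5518 F1962
M5
G00 X56.2359 Y64.9477
M4 S383
G01 X96.6053 Y64.9477 F1962
G01 X96.6053 Y54.8853 F1962
G01 X56.2359 Y54.8853 F1962
G01 X56.2359 Y64.9477 F1962
M5
G00 X64.8684 Y42.2369
M4 S383
G01 X63.9179 Y39.5183 F1962
G01 X57.0633 Y41.3527 F1962
G01 X48.2653 Y47.1948 F1962
G01 X41.4844 Y56.4996 F1962
G01 X40.6812 Y68.7218 F1962
M5
G00 X80.6776 Y56.8976
M4 S383
G01 X98.0284 Y14.5008 F1962
G01 X80.4714 Y48.8880 F1962
M5
G00 X24.4014 Y53.2585
M4 S383
G01 X8.9681 Y79.8658 F1962
G01 X23.9382 Y35.5703 F1962
G01 X41.9149 Y6.7770 F1962
G01 X24.4014 Y53.2585 F1962
M5
G00 X51.4110 Y55.0941
M4 S383
G01 X64.1126 Y44.4858 F1962
G01 X71.8170 Y43.0836 F1962
G01 X74.3982 Y47.6168 F1962
G01 X71.7302 Y54.8146 F1962
G01 X63.6870 Y61.4063 F1962
M5
G00 X16.6899 Y53.0813
M4 S383
G01 X66.4944 Y33.8511 F1962
G01 X42.1533 Y90.4681 F1962
G01 X16.6899 Y53.0813 F1962
M5
G00 X66.0216 Y102.7049
M4 S383
G01 X11.1532 Y28.3204 F1962
G01 X16.7862 Y13.6768 F1962
G01 X72.7285 Y95.2218 F1962
G01 X66.0216 Y102.7049 F1962
M5
G00 X0.0000 Y0.0000

Since the viewBox matches the mm dimensions, user units are millimetres directly. The only transform is the Y-flip y_m = 110.1321 − y_svg.

Shape 1 is a open polyline drawn with `<path>`. Its stroke #0000ff means score at S383, F1962. After flipping Y the toolpath is (27.2521,88.5521) → (70.6617,96.4113) → (62.0549,70.5660) → (15.7541,23.5518).

Shape 2 is a rectangle drawn with `<rect>`. Its stroke #0000ff means score at S383, F1962. After flipping Y the toolpath is (56.2359,64.9477) → (96.6053,64.9477) → (96.6053,54.8853) → (56.2359,54.8853) → (56.2359,64.9477), returning to the start.

Shape 3 is a cubic bezier drawn with `<path>`. Its stroke #0000ff means score at S383, F1962. After flipping Y the toolpath is (64.8684,42.2369) → (63.9179,39.5183) → (57.0633,41.3527) → (48.2653,47.1948) → (41.4844,56.4996) → (40.6812,68.7218).

Shape 4 is a open polyline drawn with `<path>`. Its stroke #0000ff means score at S383, F1962. After flipping Y the toolpath is (80.6776,56.8976) → (98.0284,14.5008) → (80.4714,48.8880).

Shape 5 is a closed polygon drawn with `<path>`. Its stroke #0000ff means score at S383, F1962. After flipping Y the toolpath is (24.4014,53.2585) → (8.9681,79.8658) → (23.9382,35.5703) → (41.9149,6.7770) → (24.4014,53.2585), returning to the start.

Shape 6 is a cubic bezier drawn with `<path>`. Its stroke #0000ff means score at S383, F1962. After flipping Y the toolpath is (51.4110,55.0941) → (64.1126,44.4858) → (71.8170,43.0836) → (74.3982,47.6168) → (71.7302,54.8146) → (63.6870,61.4063).

Shape 7 is a closed polygon drawn with `<polygon>`. Its stroke #0000ff means score at S383, F1962. After flipping Y the toolpath is (16.6899,53.0813) → (66.4944,33.8511) → (42.1533,90.4681) → (16.6899,53.0813), returning to the start.

Shape 8 is a closed polygon drawn with `<path>`. Its stroke #0000ff means score at S383, F1962. After flipping Y the toolpath is (66.0216,102.7049) → (11.1532,28.3204) → (16.7862,13.6768) → (72.7285,95.2218) → (66.0216,102.7049), returning to the start.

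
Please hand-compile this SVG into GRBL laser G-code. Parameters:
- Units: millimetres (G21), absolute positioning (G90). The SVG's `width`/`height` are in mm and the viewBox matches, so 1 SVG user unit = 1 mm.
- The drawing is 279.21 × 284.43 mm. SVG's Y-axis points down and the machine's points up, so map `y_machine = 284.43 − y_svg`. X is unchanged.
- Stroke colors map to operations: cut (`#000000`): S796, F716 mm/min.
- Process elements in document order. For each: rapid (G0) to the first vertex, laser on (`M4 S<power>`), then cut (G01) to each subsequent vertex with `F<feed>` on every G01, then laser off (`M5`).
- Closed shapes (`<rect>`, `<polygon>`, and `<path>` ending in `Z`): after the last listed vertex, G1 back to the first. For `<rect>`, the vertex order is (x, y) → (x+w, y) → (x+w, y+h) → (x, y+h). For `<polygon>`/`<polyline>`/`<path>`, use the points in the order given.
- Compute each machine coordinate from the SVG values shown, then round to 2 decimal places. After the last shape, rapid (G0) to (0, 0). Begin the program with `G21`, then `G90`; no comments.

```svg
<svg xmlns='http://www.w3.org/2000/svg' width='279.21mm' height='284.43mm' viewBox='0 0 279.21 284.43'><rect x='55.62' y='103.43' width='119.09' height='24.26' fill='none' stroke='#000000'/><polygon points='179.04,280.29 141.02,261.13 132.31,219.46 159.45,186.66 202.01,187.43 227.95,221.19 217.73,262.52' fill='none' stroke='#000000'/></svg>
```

G21
G90
G0 X55.62 Y181.00
M4 S796
G01 X174.71 Y181.00 F716
G01 X174.71 Y156.74 F716
G01 X55.62 Y156.74 F716
G01 X55.62 Y181.00 F716
M5
G0 X179.04 Y4.14
M4 S796
G01 X141.02 Y23.30 F716
G01 X132.31 Y64.97 F716
G01 X159.45 Y97.77 F716
G01 X202.01 Y97.00 F716
G01 X227.95 Y63.24 F716
G01 X217.73 Y21.91 F716
G01 X179.04 Y4.14 F716
M5
G0 X0.00 Y0.00

viewBox `0 0 279.21 284.43` with mm width/height → 1 unit = 1 mm. Flip: y_m = 284.43 − y_svg.

**Shape 1** — `<rect>` rectangle, stroke `#000000` → cut (S796, F716). Machine vertices: (55.62,181.00) → (174.71,181.00) → (174.71,156.74) → (55.62,156.74) → (55.62,181.00). Closed: final G1 returns to the first vertex.

**Shape 2** — `<polygon>` regular polygon, stroke `#000000` → cut (S796, F716). Machine vertices: (179.04,4.14) → (141.02,23.30) → (132.31,64.97) → (159.45,97.77) → (202.01,97.00) → (227.95,63.24) → (217.73,21.91) → (179.04,4.14). Closed: final G1 returns to the first vertex.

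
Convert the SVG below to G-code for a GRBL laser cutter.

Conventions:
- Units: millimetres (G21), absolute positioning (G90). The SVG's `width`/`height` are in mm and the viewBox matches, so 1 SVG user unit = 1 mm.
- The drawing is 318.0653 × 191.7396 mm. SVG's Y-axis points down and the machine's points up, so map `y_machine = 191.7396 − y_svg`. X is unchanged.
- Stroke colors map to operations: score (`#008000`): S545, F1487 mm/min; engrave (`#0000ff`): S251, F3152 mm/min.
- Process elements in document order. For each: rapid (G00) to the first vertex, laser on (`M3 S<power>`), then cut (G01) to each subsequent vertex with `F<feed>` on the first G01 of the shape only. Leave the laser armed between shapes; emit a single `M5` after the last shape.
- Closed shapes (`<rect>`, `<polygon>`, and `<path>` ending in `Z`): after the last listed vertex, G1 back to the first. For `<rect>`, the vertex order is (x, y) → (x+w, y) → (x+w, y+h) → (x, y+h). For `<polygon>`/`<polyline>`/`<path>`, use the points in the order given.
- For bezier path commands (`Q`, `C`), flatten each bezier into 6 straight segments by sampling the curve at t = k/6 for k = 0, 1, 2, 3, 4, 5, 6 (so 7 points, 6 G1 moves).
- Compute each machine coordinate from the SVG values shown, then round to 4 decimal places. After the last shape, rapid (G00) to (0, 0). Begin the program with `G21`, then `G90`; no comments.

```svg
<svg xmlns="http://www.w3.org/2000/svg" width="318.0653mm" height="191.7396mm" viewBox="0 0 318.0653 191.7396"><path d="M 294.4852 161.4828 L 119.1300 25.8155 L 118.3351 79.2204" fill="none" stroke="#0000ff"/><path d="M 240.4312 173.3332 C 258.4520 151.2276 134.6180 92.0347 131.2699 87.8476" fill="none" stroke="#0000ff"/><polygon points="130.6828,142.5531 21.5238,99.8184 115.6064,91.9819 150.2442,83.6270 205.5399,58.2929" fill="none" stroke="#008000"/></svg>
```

viewBox `0 0 318.0653 191.7396` with mm width/height → 1 unit = 1 mm. Flip: y_m = 191.7396 − y_svg.

**Shape 1** — `<path>` open polyline, stroke `#0000ff` → engrave (S251, F3152). Machine vertices: (294.4852,30.2568) → (119.1300,165.9241) → (118.3351,112.5192). Open path.

**Shape 2** — `<path>` cubic bezier, stroke `#0000ff` → engrave (S251, F3152). Control points (SVG): P0=(240.4312,173.3332), P1=(258.4520,151.2276), P2=(134.6180,92.0347), P3=(131.2699,87.8476); sampled at t=k/6. Machine vertices: (240.4312,18.4064) → (238.8349,32.1235) → (220.8834,49.4636) → (193.8639,67.8686) → (165.0636,84.7805) → (141.7699,97.6410) → (131.2699,103.8920). Open path.

**Shape 3** — `<polygon>` closed polygon, stroke `#008000` → score (S545, F1487). Machine vertices: (130.6828,49.1865) → (21.5238,91.9212) → (115.6064,99.7577) → (150.2442,108.1126) → (205.5399,133.4467) → (130.6828,49.1865). Closed: final G1 returns to the first vertex.

G21
G90
G00 X294.4852 Y30.2568
M3 S251
G01 X119.1300 Y165.9241 F3152
G01 X118.3351 Y112.5192
G00 X240.4312 Y18.4064
M3 S251
G01 X238.8349 Y32.1235 F3152
G01 X220.8834 Y49.4636
G01 X193.8639 Y67.8686
G01 X165.0636 Y84.7805
G01 X141.7699 Y97.6410
G01 X131.2699 Y103.8920
G00 X130.6828 Y49.1865
M3 S545
G01 X21.5238 Y91.9212 F1487
G01 X115.6064 Y99.7577
G01 X150.2442 Y108.1126
G01 X205.5399 Y133.4467
G01 X130.6828 Y49.1865
M5
G00 X0.0000 Y0.0000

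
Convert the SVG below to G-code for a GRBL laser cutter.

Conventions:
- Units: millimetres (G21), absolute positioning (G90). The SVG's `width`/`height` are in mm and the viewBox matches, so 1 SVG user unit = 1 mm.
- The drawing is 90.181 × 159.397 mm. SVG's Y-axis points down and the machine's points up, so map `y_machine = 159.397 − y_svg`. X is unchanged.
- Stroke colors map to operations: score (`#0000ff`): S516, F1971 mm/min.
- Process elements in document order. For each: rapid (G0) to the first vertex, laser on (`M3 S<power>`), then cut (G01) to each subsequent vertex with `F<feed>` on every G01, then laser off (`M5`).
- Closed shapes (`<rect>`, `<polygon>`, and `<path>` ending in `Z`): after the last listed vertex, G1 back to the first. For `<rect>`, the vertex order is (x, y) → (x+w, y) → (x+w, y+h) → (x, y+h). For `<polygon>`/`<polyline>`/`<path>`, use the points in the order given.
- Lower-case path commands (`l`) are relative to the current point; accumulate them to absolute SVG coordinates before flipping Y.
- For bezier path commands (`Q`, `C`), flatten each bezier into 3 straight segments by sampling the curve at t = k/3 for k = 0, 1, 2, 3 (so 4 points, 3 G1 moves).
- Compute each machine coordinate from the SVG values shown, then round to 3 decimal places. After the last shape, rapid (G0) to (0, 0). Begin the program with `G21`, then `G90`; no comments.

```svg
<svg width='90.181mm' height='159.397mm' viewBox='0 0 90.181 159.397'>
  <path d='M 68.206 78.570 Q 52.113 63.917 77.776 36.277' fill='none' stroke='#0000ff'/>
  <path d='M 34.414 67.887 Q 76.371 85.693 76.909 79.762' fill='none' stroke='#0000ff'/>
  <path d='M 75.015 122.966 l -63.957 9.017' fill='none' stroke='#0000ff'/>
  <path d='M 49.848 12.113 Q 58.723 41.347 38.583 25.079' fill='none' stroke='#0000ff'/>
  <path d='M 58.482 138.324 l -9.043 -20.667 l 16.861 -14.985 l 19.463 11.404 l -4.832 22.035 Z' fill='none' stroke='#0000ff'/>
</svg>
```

Since the viewBox matches the mm dimensions, user units are millimetres directly. The only transform is the Y-flip y_m = 159.397 − y_svg.

Shape 1 is a quadratic bezier drawn with `<path>`. Its stroke #0000ff means score at S516, F1971. After flipping Y the toolpath is (68.206,80.827) → (62.117,92.039) → (65.307,106.136) → (77.776,123.120).

Shape 2 is a quadratic bezier drawn with `<path>`. Its stroke #0000ff means score at S516, F1971. After flipping Y the toolpath is (34.414,91.510) → (57.783,82.277) → (71.948,78.318) → (76.909,79.635).

Shape 3 is a line segment drawn with `<path>`. Its stroke #0000ff means score at S516, F1971. After flipping Y the toolpath is (75.015,36.431) → (11.058,27.414).

Shape 4 is a quadratic bezier drawn with `<path>`. Its stroke #0000ff means score at S516, F1971. After flipping Y the toolpath is (49.848,147.284) → (52.541,132.850) → (48.786,128.528) → (38.583,134.318).

Shape 5 is a regular polygon drawn with `<path>`. Its stroke #0000ff means score at S516, F1971. After flipping Y the toolpath is (58.482,21.073) → (49.439,41.740) → (66.300,56.725) → (85.763,45.321) → (80.931,23.286) → (58.482,21.073), returning to the start.

G21
G90
G0 X68.206 Y80.827
M3 S516
G01 X62.117 Y92.039 F1971
G01 X65.307 Y106.136 F1971
G01 X77.776 Y123.120 F1971
M5
G0 X34.414 Y91.510
M3 S516
G01 X57.783 Y82.277 F1971
G01 X71.948 Y78.318 F1971
G01 X76.909 Y79.635 F1971
M5
G0 X75.015 Y36.431
M3 S516
G01 X11.058 Y27.414 F1971
M5
G0 X49.848 Y147.284
M3 S516
G01 X52.541 Y132.850 F1971
G01 X48.786 Y128.528 F1971
G01 X38.583 Y134.318 F1971
M5
G0 X58.482 Y21.073
M3 S516
G01 X49.439 Y41.740 F1971
G01 X66.300 Y56.725 F1971
G01 X85.763 Y45.321 F1971
G01 X80.931 Y23.286 F1971
G01 X58.482 Y21.073 F1971
M5
G0 X0.000 Y0.000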